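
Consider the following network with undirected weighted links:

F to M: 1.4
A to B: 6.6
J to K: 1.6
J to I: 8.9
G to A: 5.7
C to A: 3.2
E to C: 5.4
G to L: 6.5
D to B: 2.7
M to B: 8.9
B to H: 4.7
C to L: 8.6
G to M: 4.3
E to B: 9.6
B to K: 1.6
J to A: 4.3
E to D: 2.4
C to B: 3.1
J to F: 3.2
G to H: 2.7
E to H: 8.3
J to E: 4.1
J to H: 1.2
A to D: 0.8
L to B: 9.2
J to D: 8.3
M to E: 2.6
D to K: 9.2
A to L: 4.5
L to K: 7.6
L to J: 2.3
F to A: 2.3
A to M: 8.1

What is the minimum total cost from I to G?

Candidate routes:
I–J–A–G: 8.9+4.3+5.7 = 18.9
I–J–H–G: 8.9+1.2+2.7 = 12.8
I–J–L–G: 8.9+2.3+6.5 = 17.7
I–J–F–M–G: 8.9+3.2+1.4+4.3 = 17.8
Cheapest is I–J–H–G at 12.8.

12.8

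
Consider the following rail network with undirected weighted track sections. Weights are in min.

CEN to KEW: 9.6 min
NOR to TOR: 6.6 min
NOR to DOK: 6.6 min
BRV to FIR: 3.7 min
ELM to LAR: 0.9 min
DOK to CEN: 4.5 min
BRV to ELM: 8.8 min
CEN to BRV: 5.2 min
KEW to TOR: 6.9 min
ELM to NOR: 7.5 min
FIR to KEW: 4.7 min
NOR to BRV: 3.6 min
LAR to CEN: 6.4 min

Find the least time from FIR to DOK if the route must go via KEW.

Best FIR to KEW: FIR → KEW costing 4.7
Best KEW to DOK: KEW → CEN → DOK costing 14.1
Total via KEW: 4.7 + 14.1 = 18.8 min.

18.8 min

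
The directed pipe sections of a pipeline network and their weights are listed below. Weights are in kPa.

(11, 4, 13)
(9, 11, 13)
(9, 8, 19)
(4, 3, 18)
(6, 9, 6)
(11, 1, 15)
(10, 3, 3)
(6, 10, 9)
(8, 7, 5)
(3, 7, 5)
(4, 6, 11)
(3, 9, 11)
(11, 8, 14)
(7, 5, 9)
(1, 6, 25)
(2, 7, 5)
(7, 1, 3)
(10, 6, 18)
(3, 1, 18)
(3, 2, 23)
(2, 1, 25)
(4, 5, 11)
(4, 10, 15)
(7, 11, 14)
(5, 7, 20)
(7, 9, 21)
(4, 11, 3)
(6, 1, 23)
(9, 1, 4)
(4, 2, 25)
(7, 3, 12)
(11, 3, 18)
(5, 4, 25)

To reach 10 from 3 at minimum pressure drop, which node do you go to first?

7

Compare a few routes:
3 → 9 → 1 → 6 → 10: 11+4+25+9 = 49
3 → 7 → 11 → 4 → 10: 5+14+13+15 = 47
3 → 7 → 1 → 6 → 10: 5+3+25+9 = 42
The minimum is 42 kPa via 3 → 7 → 1 → 6 → 10.
So from 3 the first move is to 7.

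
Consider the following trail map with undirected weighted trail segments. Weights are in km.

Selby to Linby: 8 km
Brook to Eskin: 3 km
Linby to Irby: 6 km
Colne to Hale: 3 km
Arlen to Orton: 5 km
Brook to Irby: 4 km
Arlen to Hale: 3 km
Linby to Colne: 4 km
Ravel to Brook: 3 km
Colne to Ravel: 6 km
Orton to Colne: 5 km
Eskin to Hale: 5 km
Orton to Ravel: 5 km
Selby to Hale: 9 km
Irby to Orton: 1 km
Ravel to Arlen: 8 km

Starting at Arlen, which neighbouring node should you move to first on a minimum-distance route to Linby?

Enumerating some paths:
Arlen → Orton → Colne → Linby: 5+5+4 = 14
Arlen → Ravel → Colne → Linby: 8+6+4 = 18
Arlen → Orton → Irby → Linby: 5+1+6 = 12
Arlen → Hale → Colne → Linby: 3+3+4 = 10
Cheapest is Arlen → Hale → Colne → Linby at 10 km.
So from Arlen the first move is to Hale.

Hale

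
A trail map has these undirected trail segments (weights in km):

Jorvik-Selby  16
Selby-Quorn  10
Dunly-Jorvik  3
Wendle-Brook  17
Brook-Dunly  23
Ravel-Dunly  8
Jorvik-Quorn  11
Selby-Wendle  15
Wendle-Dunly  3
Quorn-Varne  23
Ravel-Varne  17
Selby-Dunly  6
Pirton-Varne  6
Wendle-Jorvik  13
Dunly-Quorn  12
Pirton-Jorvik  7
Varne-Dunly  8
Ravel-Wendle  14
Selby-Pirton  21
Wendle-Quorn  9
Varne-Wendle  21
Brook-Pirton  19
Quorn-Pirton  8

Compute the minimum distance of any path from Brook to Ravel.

Compare a few routes:
Brook–Pirton–Jorvik–Dunly–Ravel: 19+7+3+8 = 37
Brook–Wendle–Ravel: 17+14 = 31
Brook–Wendle–Dunly–Ravel: 17+3+8 = 28
Brook–Dunly–Ravel: 23+8 = 31
Cheapest is Brook–Wendle–Dunly–Ravel at 28 km.

28 km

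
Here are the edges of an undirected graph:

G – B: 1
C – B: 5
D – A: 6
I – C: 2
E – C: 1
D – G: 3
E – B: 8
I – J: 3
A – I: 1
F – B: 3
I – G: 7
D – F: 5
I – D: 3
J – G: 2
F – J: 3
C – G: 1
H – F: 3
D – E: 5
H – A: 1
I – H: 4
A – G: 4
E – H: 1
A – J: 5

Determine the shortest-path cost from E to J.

Candidate routes:
E → H → A → I → J: 1+1+1+3 = 6
E → C → I → J: 1+2+3 = 6
E → C → G → J: 1+1+2 = 4
The minimum is 4 via E → C → G → J.

4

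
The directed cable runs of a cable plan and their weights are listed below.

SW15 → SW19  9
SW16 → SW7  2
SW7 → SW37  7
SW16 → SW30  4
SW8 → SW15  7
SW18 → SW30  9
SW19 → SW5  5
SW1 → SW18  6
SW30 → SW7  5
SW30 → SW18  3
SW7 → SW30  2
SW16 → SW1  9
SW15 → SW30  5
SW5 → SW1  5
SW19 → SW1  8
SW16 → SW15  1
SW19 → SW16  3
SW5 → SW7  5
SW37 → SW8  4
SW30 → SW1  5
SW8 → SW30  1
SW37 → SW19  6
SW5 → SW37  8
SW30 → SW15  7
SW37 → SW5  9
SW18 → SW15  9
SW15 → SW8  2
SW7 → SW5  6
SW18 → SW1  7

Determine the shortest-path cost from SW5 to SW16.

17

Enumerating some paths:
SW5 → SW37 → SW19 → SW16: 8+6+3 = 17
SW5 → SW7 → SW37 → SW19 → SW16: 5+7+6+3 = 21
The minimum is 17 via SW5 → SW37 → SW19 → SW16.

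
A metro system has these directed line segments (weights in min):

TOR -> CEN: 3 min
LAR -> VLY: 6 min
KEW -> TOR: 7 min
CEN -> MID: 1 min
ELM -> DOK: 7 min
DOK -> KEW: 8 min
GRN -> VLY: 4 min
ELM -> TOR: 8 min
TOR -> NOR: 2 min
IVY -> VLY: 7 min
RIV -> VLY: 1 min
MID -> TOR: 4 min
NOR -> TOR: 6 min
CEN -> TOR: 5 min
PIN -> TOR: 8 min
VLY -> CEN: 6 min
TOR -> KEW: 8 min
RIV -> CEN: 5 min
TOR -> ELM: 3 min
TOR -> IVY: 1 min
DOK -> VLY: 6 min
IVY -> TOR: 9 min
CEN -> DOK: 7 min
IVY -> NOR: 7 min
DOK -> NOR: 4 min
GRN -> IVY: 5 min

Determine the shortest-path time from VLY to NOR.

13 min

Candidate routes:
VLY–CEN–TOR–NOR: 6+5+2 = 13
VLY–CEN–MID–TOR–IVY–NOR: 6+1+4+1+7 = 19
VLY–CEN–DOK–NOR: 6+7+4 = 17
The minimum is 13 min via VLY–CEN–TOR–NOR.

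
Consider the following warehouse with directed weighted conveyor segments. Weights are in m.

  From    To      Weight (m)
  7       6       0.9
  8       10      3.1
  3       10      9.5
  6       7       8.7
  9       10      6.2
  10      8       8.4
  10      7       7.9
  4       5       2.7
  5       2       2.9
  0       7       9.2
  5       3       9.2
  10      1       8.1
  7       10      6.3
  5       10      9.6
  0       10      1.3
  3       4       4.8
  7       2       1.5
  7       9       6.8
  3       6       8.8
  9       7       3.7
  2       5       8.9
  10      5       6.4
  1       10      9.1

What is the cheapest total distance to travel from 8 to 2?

Shortest distances from 8:
8: 0
10: 3.1  (via 8)
5: 9.5  (via 10)
7: 11  (via 10)
1: 11.2  (via 10)
6: 11.9  (via 7)
2: 12.4  (via 5)
Shortest route: 8 → 10 → 5 → 2 = 12.4 m.

12.4 m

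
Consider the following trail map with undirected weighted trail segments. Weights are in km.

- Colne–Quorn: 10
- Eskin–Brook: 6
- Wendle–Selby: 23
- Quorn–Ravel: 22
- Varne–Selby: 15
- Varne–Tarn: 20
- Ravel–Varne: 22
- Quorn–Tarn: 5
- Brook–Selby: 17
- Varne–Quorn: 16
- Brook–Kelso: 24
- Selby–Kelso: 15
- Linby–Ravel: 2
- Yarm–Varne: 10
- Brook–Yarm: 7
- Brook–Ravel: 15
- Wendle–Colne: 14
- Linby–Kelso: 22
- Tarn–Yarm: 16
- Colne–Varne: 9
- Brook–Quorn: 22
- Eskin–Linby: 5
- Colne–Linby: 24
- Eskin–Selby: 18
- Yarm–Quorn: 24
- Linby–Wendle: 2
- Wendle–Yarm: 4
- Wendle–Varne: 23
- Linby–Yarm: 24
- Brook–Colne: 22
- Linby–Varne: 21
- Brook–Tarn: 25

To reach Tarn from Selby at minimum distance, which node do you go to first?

Enumerating some paths:
Selby - Varne - Tarn: 15+20 = 35
Selby - Varne - Quorn - Tarn: 15+16+5 = 36
Cheapest is Selby - Varne - Tarn at 35 km.
So from Selby the first move is to Varne.

Varne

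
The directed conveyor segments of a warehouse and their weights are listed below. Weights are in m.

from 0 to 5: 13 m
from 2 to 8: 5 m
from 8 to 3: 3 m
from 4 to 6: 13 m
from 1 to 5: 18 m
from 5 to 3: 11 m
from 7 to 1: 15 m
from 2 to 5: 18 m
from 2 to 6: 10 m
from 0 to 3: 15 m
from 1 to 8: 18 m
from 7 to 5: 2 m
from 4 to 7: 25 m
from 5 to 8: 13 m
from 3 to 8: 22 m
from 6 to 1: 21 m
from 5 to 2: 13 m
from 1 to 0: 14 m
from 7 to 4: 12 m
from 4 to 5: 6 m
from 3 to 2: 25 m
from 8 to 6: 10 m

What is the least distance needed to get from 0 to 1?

Enumerating some paths:
0 - 3 - 8 - 6 - 1: 15+22+10+21 = 68
0 - 5 - 2 - 6 - 1: 13+13+10+21 = 57
0 - 5 - 2 - 8 - 6 - 1: 13+13+5+10+21 = 62
Cheapest is 0 - 5 - 2 - 6 - 1 at 57 m.

57 m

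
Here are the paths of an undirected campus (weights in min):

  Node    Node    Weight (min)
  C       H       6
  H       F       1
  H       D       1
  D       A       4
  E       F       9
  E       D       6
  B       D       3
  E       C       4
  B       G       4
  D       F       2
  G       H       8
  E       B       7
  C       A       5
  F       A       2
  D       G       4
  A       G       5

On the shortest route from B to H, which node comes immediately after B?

D

Candidate routes:
B–D–A–F–H: 3+4+2+1 = 10
B–G–D–H: 4+4+1 = 9
B–D–H: 3+1 = 4
B–D–F–H: 3+2+1 = 6
The minimum is 4 min via B–D–H.
So from B the first move is to D.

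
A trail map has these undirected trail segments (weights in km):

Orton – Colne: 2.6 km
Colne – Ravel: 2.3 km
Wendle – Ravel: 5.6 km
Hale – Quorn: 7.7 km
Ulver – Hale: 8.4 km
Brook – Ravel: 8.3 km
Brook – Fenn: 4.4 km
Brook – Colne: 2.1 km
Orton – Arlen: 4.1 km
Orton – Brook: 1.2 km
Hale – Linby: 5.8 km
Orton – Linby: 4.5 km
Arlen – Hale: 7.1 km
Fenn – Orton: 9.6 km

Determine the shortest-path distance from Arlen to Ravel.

9 km

Running Dijkstra from Arlen:
Arlen: 0
Orton: 4.1  (via Arlen)
Brook: 5.3  (via Orton)
Colne: 6.7  (via Orton)
Hale: 7.1  (via Arlen)
Linby: 8.6  (via Orton)
Ravel: 9  (via Colne)
Shortest route: Arlen–Orton–Colne–Ravel = 9 km.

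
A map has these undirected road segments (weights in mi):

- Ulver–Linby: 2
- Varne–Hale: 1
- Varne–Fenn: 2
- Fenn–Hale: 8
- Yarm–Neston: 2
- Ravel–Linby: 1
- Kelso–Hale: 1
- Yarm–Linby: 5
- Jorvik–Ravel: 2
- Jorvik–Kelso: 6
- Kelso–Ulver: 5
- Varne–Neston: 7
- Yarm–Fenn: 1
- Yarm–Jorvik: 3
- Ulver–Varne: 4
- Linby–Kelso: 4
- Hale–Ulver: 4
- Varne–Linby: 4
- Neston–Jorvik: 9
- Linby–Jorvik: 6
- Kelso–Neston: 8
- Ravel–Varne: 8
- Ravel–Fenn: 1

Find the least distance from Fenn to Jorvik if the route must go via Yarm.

Best Fenn to Yarm: Fenn → Yarm costing 1
Shortest Yarm→Jorvik: Yarm → Jorvik = 3
Total via Yarm: 1 + 3 = 4 mi.

4 mi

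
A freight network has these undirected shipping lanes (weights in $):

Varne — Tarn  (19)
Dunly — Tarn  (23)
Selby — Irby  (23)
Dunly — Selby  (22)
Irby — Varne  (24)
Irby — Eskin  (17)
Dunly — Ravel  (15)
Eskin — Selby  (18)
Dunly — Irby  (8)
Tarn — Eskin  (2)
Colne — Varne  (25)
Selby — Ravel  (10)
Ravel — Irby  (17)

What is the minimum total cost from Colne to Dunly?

Candidate routes:
Colne → Varne → Irby → Dunly: 25+24+8 = 57
Colne → Varne → Irby → Ravel → Dunly: 25+24+17+15 = 81
Colne → Varne → Tarn → Dunly: 25+19+23 = 67
Colne → Varne → Tarn → Eskin → Irby → Dunly: 25+19+2+17+8 = 71
The minimum is $57 via Colne → Varne → Irby → Dunly.

$57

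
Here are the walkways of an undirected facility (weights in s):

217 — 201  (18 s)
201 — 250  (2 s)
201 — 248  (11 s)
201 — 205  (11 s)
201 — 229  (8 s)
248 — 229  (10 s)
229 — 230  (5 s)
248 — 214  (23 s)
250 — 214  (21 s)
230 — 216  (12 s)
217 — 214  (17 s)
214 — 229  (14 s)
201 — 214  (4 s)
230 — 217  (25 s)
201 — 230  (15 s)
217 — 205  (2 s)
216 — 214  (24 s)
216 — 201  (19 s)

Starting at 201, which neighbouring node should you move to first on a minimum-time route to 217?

Enumerating some paths:
201 - 205 - 217: 11+2 = 13
201 - 217: 18 = 18
Cheapest is 201 - 205 - 217 at 13 s.
So from 201 the first move is to 205.

205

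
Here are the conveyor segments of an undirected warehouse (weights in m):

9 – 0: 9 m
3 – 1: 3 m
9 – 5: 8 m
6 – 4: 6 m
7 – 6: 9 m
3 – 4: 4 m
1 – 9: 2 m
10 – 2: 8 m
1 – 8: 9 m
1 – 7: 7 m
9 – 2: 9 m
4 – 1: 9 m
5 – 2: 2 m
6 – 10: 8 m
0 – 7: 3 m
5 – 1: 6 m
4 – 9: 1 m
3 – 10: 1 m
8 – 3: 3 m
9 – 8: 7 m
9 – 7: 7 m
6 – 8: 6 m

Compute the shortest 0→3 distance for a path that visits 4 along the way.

Shortest 0→4: 0 → 9 → 4 = 10
Shortest 4→3: 4 → 3 = 4
Total via 4: 10 + 4 = 14 m.

14 m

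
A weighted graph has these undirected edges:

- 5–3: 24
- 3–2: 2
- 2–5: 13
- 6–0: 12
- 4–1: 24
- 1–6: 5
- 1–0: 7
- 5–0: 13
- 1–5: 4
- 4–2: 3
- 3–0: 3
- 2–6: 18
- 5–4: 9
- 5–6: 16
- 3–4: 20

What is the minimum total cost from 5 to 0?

11

Compare a few routes:
5 → 4 → 2 → 3 → 0: 9+3+2+3 = 17
5 → 1 → 0: 4+7 = 11
5 → 0: 13 = 13
Cheapest is 5 → 1 → 0 at 11.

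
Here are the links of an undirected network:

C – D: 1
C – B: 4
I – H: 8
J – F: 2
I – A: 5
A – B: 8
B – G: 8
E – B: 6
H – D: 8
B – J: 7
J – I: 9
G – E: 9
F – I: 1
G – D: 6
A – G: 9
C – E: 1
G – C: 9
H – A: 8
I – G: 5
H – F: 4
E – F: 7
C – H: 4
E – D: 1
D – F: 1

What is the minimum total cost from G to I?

5

Enumerating some paths:
G → D → F → I: 6+1+1 = 8
G → I: 5 = 5
Cheapest is G → I at 5.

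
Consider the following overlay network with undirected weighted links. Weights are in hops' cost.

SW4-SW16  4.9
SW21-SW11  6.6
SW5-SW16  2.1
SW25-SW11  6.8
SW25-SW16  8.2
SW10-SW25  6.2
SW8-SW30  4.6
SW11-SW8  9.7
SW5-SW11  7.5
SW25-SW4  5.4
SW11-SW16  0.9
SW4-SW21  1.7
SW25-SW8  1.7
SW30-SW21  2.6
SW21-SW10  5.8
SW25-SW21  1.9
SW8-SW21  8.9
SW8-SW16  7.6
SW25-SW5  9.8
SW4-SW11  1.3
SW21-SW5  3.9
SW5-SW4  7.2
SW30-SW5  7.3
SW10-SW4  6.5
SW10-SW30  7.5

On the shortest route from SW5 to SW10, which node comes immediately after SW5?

Compare a few routes:
SW5 - SW16 - SW11 - SW4 - SW10: 2.1+0.9+1.3+6.5 = 10.8
SW5 - SW16 - SW11 - SW4 - SW21 - SW10: 2.1+0.9+1.3+1.7+5.8 = 11.8
SW5 - SW21 - SW10: 3.9+5.8 = 9.7
The minimum is 9.7 hops' cost via SW5 - SW21 - SW10.
So from SW5 the first move is to SW21.

SW21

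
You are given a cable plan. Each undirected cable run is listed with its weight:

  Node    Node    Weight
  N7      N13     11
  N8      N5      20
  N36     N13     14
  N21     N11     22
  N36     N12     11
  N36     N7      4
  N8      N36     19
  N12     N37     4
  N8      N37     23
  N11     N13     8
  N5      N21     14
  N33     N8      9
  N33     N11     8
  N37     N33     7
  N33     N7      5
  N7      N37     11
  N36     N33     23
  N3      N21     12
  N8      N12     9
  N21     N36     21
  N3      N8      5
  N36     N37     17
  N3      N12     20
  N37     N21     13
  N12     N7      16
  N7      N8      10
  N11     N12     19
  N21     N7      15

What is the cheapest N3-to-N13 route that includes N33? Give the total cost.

Shortest N3→N33: N3–N8–N33 = 14
Shortest N33→N13: N33–N7–N13 = 16
Total via N33: 14 + 16 = 30.

30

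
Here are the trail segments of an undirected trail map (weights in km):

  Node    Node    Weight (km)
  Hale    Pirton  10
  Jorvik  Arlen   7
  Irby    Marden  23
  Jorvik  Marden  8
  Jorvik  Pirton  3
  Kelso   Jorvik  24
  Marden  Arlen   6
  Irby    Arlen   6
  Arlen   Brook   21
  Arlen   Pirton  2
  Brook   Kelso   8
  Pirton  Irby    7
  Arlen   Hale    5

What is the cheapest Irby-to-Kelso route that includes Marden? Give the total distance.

Shortest Irby→Marden: Irby–Arlen–Marden = 12
Shortest Marden→Kelso: Marden–Jorvik–Kelso = 32
Total via Marden: 12 + 32 = 44 km.

44 km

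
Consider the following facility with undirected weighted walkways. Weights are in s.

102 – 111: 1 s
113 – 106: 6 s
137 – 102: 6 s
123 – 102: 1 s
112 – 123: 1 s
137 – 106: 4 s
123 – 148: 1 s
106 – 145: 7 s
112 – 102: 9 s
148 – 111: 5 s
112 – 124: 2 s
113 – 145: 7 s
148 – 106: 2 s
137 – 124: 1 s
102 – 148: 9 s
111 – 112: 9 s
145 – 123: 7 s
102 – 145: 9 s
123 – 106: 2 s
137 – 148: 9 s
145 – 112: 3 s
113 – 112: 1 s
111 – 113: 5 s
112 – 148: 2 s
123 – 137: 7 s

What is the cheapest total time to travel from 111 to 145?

Shortest distances from 111:
111: 0
102: 1  (via 111)
123: 2  (via 102)
112: 3  (via 123)
148: 3  (via 123)
106: 4  (via 123)
113: 4  (via 112)
124: 5  (via 112)
145: 6  (via 112)
Shortest route: 111–102–123–112–145 = 6 s.

6 s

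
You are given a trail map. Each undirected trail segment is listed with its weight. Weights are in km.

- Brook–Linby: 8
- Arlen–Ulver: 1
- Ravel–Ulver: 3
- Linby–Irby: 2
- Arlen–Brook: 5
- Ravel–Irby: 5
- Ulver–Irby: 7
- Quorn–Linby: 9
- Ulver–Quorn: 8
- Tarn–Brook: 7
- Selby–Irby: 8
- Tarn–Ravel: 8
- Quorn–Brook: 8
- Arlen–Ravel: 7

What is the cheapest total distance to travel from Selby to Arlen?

Enumerating some paths:
Selby → Irby → Ravel → Ulver → Arlen: 8+5+3+1 = 17
Selby → Irby → Ulver → Arlen: 8+7+1 = 16
The minimum is 16 km via Selby → Irby → Ulver → Arlen.

16 km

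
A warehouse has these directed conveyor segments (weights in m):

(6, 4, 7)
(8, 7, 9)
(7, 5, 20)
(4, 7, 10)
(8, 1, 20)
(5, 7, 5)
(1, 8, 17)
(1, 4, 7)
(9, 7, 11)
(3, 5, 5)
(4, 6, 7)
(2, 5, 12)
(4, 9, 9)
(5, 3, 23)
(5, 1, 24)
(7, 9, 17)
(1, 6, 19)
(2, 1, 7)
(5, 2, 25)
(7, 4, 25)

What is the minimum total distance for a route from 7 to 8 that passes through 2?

Best 7 to 2: 7–5–2 costing 45
Best 2 to 8: 2–1–8 costing 24
Total via 2: 45 + 24 = 69 m.

69 m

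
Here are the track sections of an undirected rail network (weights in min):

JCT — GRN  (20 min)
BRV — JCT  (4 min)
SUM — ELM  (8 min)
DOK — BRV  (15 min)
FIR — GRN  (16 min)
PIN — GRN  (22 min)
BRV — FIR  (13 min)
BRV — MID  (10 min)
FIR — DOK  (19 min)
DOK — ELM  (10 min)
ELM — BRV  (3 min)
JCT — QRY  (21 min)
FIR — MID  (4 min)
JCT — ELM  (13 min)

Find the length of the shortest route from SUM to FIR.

24 min

Candidate routes:
SUM - ELM - BRV - FIR: 8+3+13 = 24
SUM - ELM - BRV - MID - FIR: 8+3+10+4 = 25
The minimum is 24 min via SUM - ELM - BRV - FIR.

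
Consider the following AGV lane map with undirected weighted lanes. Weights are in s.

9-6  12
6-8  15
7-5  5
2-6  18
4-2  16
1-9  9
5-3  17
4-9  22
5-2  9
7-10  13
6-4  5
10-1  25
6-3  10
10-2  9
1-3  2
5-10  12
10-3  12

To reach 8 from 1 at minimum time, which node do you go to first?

Candidate routes:
1–3–6–8: 2+10+15 = 27
1–9–6–8: 9+12+15 = 36
1–9–4–6–8: 9+22+5+15 = 51
The minimum is 27 s via 1–3–6–8.
So from 1 the first move is to 3.

3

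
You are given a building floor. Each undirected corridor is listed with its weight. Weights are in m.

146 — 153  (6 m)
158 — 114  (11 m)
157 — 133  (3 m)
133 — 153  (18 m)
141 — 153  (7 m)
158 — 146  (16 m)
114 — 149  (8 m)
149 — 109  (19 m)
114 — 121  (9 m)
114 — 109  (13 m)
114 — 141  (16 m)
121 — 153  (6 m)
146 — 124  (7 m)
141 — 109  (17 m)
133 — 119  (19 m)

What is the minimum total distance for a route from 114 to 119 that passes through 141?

Best 114 to 141: 114 → 141 costing 16
Best 141 to 119: 141 → 153 → 133 → 119 costing 44
Total via 141: 16 + 44 = 60 m.

60 m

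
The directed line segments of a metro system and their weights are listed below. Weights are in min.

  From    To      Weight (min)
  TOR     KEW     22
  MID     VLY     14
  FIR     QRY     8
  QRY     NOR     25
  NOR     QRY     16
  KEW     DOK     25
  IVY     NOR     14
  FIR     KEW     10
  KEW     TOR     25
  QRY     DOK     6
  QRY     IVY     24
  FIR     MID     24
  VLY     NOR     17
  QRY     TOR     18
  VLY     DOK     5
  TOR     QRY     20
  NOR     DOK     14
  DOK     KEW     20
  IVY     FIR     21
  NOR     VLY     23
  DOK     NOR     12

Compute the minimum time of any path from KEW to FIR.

Settle nodes by increasing distance from KEW:
KEW: 0
TOR: 25  (via KEW)
DOK: 25  (via KEW)
NOR: 37  (via DOK)
QRY: 45  (via TOR)
VLY: 60  (via NOR)
IVY: 69  (via QRY)
FIR: 90  (via IVY)
Shortest route: KEW–TOR–QRY–IVY–FIR = 90 min.

90 min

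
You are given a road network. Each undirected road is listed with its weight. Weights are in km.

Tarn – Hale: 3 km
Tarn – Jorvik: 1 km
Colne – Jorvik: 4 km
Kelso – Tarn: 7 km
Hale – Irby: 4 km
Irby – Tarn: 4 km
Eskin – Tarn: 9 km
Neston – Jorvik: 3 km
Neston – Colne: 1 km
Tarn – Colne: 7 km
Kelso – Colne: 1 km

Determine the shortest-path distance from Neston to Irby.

8 km

Enumerating some paths:
Neston - Jorvik - Tarn - Irby: 3+1+4 = 8
Neston - Colne - Jorvik - Tarn - Irby: 1+4+1+4 = 10
Cheapest is Neston - Jorvik - Tarn - Irby at 8 km.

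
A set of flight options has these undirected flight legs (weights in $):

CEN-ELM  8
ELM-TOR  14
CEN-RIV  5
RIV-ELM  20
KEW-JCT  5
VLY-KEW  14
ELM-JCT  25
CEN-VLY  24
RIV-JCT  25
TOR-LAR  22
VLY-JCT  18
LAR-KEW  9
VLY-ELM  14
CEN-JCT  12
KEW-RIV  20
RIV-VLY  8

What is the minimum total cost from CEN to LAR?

Enumerating some paths:
CEN–RIV–KEW–LAR: 5+20+9 = 34
CEN–JCT–KEW–LAR: 12+5+9 = 26
CEN–RIV–VLY–KEW–LAR: 5+8+14+9 = 36
Cheapest is CEN–JCT–KEW–LAR at $26.

$26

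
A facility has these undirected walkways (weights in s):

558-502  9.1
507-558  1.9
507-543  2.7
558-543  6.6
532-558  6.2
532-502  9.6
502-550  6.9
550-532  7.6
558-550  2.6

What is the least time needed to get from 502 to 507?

Running Dijkstra from 502:
502: 0
550: 6.9  (via 502)
558: 9.1  (via 502)
532: 9.6  (via 502)
507: 11  (via 558)
Shortest route: 502 → 558 → 507 = 11 s.

11 s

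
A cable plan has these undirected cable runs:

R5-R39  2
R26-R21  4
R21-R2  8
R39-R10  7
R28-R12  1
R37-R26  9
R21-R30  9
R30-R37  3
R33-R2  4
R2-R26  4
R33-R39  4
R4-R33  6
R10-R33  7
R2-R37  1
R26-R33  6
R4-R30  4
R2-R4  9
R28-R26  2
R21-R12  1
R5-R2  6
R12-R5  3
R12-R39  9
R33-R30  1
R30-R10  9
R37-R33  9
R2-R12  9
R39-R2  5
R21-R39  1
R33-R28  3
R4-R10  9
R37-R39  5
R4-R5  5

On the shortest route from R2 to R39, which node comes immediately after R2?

R39

Enumerating some paths:
R2 - R33 - R39: 4+4 = 8
R2 - R37 - R39: 1+5 = 6
R2 - R39: 5 = 5
Cheapest is R2 - R39 at 5.
So from R2 the first move is to R39.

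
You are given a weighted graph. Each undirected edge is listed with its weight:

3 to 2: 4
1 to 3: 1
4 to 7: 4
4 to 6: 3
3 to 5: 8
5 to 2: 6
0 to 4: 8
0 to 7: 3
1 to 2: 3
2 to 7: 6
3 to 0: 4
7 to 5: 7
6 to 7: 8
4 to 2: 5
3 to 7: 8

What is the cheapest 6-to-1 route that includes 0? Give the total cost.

15

Best 6 to 0: 6–4–7–0 costing 10
Best 0 to 1: 0–3–1 costing 5
Total via 0: 10 + 5 = 15.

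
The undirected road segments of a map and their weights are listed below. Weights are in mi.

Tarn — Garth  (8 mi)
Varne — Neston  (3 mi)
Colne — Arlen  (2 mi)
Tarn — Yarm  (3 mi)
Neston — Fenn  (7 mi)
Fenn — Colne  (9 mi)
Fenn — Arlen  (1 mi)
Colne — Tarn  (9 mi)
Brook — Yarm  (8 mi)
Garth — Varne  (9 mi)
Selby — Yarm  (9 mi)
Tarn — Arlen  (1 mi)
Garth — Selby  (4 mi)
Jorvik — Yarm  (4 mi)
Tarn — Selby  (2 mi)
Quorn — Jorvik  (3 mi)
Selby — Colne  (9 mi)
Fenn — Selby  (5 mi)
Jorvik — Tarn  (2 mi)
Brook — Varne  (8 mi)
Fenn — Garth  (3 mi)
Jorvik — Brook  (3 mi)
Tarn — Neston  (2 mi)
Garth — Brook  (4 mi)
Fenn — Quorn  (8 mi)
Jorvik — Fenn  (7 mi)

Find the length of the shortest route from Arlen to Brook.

6 mi

Compare a few routes:
Arlen - Tarn - Jorvik - Brook: 1+2+3 = 6
Arlen - Fenn - Garth - Brook: 1+3+4 = 8
Arlen - Tarn - Yarm - Jorvik - Brook: 1+3+4+3 = 11
Arlen - Tarn - Selby - Garth - Brook: 1+2+4+4 = 11
The minimum is 6 mi via Arlen - Tarn - Jorvik - Brook.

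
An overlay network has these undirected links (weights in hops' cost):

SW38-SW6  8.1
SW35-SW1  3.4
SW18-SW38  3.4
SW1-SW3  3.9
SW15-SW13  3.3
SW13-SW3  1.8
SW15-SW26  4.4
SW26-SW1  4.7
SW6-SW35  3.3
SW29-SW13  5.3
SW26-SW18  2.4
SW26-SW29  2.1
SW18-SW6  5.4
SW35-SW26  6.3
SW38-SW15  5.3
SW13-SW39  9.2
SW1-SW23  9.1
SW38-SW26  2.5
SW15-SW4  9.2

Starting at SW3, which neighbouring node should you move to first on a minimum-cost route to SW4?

SW13

Candidate routes:
SW3 → SW1 → SW26 → SW15 → SW4: 3.9+4.7+4.4+9.2 = 22.2
SW3 → SW13 → SW29 → SW26 → SW15 → SW4: 1.8+5.3+2.1+4.4+9.2 = 22.8
SW3 → SW13 → SW15 → SW4: 1.8+3.3+9.2 = 14.3
Cheapest is SW3 → SW13 → SW15 → SW4 at 14.3 hops' cost.
So from SW3 the first move is to SW13.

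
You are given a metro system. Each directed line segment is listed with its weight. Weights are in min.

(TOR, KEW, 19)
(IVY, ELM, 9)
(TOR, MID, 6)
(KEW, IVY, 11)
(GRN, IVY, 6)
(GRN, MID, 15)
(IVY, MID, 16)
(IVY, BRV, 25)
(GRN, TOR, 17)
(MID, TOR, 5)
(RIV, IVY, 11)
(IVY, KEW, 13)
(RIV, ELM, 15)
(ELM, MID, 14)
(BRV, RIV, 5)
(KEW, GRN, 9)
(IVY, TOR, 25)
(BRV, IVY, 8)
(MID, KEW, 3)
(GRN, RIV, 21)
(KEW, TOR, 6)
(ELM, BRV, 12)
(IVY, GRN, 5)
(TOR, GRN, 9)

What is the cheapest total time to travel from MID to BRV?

Settle nodes by increasing distance from MID:
MID: 0
KEW: 3  (via MID)
TOR: 5  (via MID)
GRN: 12  (via KEW)
IVY: 14  (via KEW)
ELM: 23  (via IVY)
RIV: 33  (via GRN)
BRV: 35  (via ELM)
Shortest route: MID → KEW → IVY → ELM → BRV = 35 min.

35 min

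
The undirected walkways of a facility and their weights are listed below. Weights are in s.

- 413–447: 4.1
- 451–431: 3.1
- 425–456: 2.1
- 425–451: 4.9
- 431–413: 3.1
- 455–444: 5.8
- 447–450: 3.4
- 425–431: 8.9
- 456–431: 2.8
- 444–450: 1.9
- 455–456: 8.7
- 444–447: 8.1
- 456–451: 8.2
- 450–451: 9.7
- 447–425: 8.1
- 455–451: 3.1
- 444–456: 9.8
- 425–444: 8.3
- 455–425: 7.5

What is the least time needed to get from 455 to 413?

9.3 s

Shortest distances from 455:
455: 0
451: 3.1  (via 455)
444: 5.8  (via 455)
431: 6.2  (via 451)
425: 7.5  (via 455)
450: 7.7  (via 444)
456: 8.7  (via 455)
413: 9.3  (via 431)
Shortest route: 455 → 451 → 431 → 413 = 9.3 s.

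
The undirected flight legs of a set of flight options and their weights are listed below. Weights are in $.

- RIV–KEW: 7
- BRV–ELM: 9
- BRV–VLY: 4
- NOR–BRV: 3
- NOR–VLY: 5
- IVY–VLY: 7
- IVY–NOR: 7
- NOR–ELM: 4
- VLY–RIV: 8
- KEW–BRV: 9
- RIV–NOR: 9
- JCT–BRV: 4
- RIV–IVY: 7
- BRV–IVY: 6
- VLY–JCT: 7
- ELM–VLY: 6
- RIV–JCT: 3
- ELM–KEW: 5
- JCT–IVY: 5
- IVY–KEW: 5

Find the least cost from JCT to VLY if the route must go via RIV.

Best JCT to RIV: JCT → RIV costing 3
Best RIV to VLY: RIV → VLY costing 8
Total via RIV: 3 + 8 = $11.

$11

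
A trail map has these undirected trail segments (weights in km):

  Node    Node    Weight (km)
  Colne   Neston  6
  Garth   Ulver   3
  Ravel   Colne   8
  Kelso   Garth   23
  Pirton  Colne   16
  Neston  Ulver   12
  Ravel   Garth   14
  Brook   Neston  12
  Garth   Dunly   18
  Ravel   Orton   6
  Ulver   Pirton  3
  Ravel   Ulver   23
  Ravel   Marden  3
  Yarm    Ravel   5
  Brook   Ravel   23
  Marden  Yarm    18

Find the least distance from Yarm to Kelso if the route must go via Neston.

Best Yarm to Neston: Yarm–Ravel–Colne–Neston costing 19
Shortest Neston→Kelso: Neston–Ulver–Garth–Kelso = 38
Total via Neston: 19 + 38 = 57 km.

57 km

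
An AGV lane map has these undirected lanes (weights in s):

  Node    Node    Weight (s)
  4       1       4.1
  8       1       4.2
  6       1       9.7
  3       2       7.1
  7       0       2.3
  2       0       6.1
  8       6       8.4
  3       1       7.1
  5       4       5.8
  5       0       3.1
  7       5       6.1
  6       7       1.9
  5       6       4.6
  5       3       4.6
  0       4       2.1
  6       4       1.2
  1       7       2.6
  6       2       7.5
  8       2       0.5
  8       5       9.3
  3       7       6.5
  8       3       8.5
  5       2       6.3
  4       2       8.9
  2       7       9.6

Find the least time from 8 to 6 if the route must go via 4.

Shortest 8→4: 8 → 1 → 4 = 8.3
Best 4 to 6: 4 → 6 costing 1.2
Total via 4: 8.3 + 1.2 = 9.5 s.

9.5 s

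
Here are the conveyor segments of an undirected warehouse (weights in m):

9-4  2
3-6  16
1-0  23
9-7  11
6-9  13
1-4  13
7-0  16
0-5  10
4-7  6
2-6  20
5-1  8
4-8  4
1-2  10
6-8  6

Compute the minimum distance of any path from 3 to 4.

Shortest distances from 3:
3: 0
6: 16  (via 3)
8: 22  (via 6)
4: 26  (via 8)
Shortest route: 3–6–8–4 = 26 m.

26 m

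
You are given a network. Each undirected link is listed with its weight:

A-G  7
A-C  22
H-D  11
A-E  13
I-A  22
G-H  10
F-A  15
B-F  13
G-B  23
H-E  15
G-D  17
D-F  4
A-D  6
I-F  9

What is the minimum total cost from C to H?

39

Shortest distances from C:
C: 0
A: 22  (via C)
D: 28  (via A)
G: 29  (via A)
F: 32  (via D)
E: 35  (via A)
H: 39  (via D)
Shortest route: C–A–D–H = 39.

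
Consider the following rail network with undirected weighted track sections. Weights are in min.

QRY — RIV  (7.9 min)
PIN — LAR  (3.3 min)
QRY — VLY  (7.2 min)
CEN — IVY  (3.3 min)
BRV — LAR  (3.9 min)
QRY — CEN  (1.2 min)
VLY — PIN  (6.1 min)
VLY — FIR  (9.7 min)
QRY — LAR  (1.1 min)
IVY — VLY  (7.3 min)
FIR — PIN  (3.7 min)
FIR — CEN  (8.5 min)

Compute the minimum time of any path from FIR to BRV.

10.9 min

Compare a few routes:
FIR → PIN → LAR → BRV: 3.7+3.3+3.9 = 10.9
FIR → VLY → QRY → LAR → BRV: 9.7+7.2+1.1+3.9 = 21.9
FIR → CEN → QRY → LAR → BRV: 8.5+1.2+1.1+3.9 = 14.7
The minimum is 10.9 min via FIR → PIN → LAR → BRV.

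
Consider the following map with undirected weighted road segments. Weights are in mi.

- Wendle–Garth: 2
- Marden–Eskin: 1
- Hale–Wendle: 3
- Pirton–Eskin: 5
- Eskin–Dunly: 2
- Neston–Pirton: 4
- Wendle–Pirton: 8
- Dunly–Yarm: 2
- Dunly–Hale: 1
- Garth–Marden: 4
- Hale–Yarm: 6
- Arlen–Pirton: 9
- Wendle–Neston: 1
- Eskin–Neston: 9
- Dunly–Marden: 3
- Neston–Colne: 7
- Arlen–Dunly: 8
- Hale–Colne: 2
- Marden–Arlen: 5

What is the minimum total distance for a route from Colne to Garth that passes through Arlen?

Best Colne to Arlen: Colne–Hale–Dunly–Arlen costing 11
Shortest Arlen→Garth: Arlen–Marden–Garth = 9
Total via Arlen: 11 + 9 = 20 mi.

20 mi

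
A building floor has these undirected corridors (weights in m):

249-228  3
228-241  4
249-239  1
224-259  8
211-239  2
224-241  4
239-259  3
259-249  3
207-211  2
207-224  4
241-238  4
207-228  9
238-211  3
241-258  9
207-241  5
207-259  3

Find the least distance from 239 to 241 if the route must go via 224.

12 m

Shortest 239→224: 239–211–207–224 = 8
Best 224 to 241: 224–241 costing 4
Total via 224: 8 + 4 = 12 m.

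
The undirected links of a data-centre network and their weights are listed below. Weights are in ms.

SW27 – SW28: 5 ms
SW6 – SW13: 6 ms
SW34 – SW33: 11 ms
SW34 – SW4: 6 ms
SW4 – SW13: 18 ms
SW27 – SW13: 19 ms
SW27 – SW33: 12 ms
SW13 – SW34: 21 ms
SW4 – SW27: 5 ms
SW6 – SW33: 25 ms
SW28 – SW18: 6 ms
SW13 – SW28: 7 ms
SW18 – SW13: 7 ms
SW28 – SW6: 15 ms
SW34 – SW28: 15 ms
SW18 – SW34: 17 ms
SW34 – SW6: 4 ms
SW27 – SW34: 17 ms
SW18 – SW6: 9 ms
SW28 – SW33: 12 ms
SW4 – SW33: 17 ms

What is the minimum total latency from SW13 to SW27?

Candidate routes:
SW13 - SW18 - SW28 - SW27: 7+6+5 = 18
SW13 - SW28 - SW27: 7+5 = 12
Cheapest is SW13 - SW28 - SW27 at 12 ms.

12 ms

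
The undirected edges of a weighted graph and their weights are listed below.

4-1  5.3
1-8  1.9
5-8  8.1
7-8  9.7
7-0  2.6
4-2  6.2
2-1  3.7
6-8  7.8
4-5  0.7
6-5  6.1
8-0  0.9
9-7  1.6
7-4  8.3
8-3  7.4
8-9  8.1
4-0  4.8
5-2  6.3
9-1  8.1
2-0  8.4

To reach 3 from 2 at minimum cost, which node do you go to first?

Enumerating some paths:
2 → 1 → 8 → 3: 3.7+1.9+7.4 = 13
2 → 0 → 8 → 3: 8.4+0.9+7.4 = 16.7
The minimum is 13 via 2 → 1 → 8 → 3.
So from 2 the first move is to 1.

1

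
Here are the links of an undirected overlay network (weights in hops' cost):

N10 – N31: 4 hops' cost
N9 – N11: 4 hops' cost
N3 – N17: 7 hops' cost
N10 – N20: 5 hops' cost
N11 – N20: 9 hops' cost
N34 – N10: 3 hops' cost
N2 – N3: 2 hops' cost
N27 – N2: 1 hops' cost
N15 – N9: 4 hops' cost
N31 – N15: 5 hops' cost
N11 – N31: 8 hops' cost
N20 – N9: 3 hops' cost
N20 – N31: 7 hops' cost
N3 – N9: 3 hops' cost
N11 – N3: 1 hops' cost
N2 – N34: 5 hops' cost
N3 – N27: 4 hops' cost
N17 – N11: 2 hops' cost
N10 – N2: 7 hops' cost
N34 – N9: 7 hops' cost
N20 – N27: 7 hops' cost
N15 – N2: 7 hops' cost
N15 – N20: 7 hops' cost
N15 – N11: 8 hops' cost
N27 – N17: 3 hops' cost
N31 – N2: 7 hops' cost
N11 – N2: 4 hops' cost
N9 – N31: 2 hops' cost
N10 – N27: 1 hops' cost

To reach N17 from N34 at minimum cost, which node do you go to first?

N10

Enumerating some paths:
N34 - N2 - N27 - N17: 5+1+3 = 9
N34 - N2 - N3 - N11 - N17: 5+2+1+2 = 10
N34 - N10 - N27 - N2 - N3 - N11 - N17: 3+1+1+2+1+2 = 10
N34 - N10 - N27 - N17: 3+1+3 = 7
The minimum is 7 hops' cost via N34 - N10 - N27 - N17.
So from N34 the first move is to N10.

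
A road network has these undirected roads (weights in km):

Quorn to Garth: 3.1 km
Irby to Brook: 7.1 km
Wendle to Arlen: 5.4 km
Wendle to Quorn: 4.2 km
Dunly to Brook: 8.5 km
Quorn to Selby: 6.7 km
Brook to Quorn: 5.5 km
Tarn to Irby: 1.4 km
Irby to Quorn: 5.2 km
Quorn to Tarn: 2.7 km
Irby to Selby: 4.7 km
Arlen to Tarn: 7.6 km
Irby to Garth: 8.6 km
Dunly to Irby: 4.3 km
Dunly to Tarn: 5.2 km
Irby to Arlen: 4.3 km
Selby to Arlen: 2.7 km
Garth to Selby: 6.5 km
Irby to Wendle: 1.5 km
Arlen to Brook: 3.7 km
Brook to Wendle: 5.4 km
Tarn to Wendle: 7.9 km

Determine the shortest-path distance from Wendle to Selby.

Compare a few routes:
Wendle → Arlen → Selby: 5.4+2.7 = 8.1
Wendle → Irby → Selby: 1.5+4.7 = 6.2
Wendle → Irby → Arlen → Selby: 1.5+4.3+2.7 = 8.5
Cheapest is Wendle → Irby → Selby at 6.2 km.

6.2 km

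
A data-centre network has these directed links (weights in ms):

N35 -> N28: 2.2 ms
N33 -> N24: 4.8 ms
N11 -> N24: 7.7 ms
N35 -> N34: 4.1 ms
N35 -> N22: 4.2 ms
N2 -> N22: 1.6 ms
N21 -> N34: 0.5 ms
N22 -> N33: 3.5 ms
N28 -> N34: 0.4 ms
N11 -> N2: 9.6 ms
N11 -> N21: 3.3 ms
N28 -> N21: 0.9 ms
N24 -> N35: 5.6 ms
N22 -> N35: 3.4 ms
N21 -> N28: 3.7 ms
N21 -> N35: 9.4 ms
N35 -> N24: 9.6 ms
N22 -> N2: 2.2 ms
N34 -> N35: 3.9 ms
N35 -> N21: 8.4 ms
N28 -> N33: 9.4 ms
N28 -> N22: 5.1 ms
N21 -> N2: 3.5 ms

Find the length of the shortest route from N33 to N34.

13 ms

Shortest distances from N33:
N33: 0
N24: 4.8  (via N33)
N35: 10.4  (via N24)
N28: 12.6  (via N35)
N34: 13  (via N28)
Shortest route: N33–N24–N35–N28–N34 = 13 ms.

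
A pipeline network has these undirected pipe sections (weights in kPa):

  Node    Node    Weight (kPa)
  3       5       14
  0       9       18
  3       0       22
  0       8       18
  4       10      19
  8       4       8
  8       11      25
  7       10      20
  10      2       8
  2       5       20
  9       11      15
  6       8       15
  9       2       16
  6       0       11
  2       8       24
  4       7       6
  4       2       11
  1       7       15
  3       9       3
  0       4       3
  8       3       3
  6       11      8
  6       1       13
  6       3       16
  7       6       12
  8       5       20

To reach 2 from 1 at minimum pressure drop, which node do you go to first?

Compare a few routes:
1 - 7 - 4 - 2: 15+6+11 = 32
1 - 6 - 0 - 4 - 2: 13+11+3+11 = 38
1 - 6 - 7 - 4 - 2: 13+12+6+11 = 42
Cheapest is 1 - 7 - 4 - 2 at 32 kPa.
So from 1 the first move is to 7.

7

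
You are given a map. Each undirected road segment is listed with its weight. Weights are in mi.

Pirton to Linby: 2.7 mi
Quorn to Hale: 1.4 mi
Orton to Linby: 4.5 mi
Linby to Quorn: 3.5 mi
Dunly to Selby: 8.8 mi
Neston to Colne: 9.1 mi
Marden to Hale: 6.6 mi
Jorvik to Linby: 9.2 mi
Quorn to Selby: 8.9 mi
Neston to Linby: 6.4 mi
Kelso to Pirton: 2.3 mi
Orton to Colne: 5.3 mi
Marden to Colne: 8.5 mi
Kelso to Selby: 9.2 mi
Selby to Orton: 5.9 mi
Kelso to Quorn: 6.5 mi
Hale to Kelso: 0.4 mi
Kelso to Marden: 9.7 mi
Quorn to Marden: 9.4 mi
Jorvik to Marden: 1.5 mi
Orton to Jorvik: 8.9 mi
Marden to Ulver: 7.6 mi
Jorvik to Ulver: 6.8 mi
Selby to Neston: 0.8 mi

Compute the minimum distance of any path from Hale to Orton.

9.4 mi

Shortest distances from Hale:
Hale: 0
Kelso: 0.4  (via Hale)
Quorn: 1.4  (via Hale)
Pirton: 2.7  (via Kelso)
Linby: 4.9  (via Quorn)
Marden: 6.6  (via Hale)
Jorvik: 8.1  (via Marden)
Orton: 9.4  (via Linby)
Shortest route: Hale → Quorn → Linby → Orton = 9.4 mi.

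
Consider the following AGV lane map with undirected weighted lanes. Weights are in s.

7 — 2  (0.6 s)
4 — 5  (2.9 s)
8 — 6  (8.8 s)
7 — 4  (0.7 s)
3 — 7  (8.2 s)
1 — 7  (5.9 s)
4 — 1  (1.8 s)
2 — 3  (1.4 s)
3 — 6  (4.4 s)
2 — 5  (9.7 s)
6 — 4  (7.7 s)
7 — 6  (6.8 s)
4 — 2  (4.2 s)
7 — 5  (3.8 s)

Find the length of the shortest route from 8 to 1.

Compare a few routes:
8 → 6 → 7 → 4 → 1: 8.8+6.8+0.7+1.8 = 18.1
8 → 6 → 3 → 2 → 7 → 4 → 1: 8.8+4.4+1.4+0.6+0.7+1.8 = 17.7
Cheapest is 8 → 6 → 3 → 2 → 7 → 4 → 1 at 17.7 s.

17.7 s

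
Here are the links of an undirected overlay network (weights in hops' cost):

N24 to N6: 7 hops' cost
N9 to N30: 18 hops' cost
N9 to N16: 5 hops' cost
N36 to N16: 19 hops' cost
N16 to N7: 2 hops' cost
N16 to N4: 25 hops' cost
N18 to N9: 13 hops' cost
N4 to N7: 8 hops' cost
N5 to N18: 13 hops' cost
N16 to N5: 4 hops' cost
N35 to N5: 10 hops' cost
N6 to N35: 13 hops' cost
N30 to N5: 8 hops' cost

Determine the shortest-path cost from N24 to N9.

Enumerating some paths:
N24 - N6 - N35 - N5 - N16 - N9: 7+13+10+4+5 = 39
N24 - N6 - N35 - N5 - N30 - N9: 7+13+10+8+18 = 56
N24 - N6 - N35 - N5 - N18 - N9: 7+13+10+13+13 = 56
The minimum is 39 hops' cost via N24 - N6 - N35 - N5 - N16 - N9.

39 hops' cost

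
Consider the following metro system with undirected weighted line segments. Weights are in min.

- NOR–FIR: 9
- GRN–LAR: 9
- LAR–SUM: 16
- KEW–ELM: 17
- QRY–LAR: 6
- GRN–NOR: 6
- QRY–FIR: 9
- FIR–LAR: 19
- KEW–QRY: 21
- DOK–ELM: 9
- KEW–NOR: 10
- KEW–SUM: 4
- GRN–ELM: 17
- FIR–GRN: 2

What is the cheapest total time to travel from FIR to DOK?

28 min

Settle nodes by increasing distance from FIR:
FIR: 0
GRN: 2  (via FIR)
NOR: 8  (via GRN)
QRY: 9  (via FIR)
LAR: 11  (via GRN)
KEW: 18  (via NOR)
ELM: 19  (via GRN)
SUM: 22  (via KEW)
DOK: 28  (via ELM)
Shortest route: FIR → GRN → ELM → DOK = 28 min.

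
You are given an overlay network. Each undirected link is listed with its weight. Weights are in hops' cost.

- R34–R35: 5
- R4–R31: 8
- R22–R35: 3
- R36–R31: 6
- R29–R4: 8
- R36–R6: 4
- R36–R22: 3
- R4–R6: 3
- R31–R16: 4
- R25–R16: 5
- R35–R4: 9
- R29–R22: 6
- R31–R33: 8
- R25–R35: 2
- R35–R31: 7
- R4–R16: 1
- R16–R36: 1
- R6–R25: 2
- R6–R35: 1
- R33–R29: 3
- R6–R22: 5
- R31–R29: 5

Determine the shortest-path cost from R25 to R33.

14 hops' cost

Compare a few routes:
R25–R6–R22–R29–R33: 2+5+6+3 = 16
R25–R35–R22–R29–R33: 2+3+6+3 = 14
R25–R6–R35–R22–R29–R33: 2+1+3+6+3 = 15
Cheapest is R25–R35–R22–R29–R33 at 14 hops' cost.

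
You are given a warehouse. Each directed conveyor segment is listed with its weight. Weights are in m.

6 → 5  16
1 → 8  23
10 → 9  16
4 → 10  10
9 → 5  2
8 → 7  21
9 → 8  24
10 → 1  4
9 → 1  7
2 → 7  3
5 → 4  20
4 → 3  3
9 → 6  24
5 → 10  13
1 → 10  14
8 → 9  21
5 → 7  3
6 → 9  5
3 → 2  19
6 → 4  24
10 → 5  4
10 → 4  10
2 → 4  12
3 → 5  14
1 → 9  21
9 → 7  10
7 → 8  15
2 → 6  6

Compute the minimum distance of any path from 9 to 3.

Compare a few routes:
9 → 5 → 10 → 4 → 3: 2+13+10+3 = 28
9 → 1 → 10 → 4 → 3: 7+14+10+3 = 34
9 → 5 → 4 → 3: 2+20+3 = 25
Cheapest is 9 → 5 → 4 → 3 at 25 m.

25 m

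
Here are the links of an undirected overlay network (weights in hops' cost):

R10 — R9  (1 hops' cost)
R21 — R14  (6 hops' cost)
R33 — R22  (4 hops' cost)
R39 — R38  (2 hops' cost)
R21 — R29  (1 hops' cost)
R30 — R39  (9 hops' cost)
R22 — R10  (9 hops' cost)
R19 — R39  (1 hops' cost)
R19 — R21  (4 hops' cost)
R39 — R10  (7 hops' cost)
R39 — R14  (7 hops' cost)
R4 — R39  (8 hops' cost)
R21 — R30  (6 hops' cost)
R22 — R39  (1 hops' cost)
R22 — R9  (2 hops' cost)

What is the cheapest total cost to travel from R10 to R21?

Settle nodes by increasing distance from R10:
R10: 0
R9: 1  (via R10)
R22: 3  (via R9)
R39: 4  (via R22)
R19: 5  (via R39)
R38: 6  (via R39)
R33: 7  (via R22)
R21: 9  (via R19)
Shortest route: R10 → R9 → R22 → R39 → R19 → R21 = 9 hops' cost.

9 hops' cost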